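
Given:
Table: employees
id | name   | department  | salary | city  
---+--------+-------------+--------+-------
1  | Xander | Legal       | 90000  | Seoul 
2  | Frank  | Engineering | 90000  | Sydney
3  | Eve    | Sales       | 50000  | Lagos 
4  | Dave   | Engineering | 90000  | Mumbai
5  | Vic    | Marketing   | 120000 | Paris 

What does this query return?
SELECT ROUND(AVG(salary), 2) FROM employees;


SUM(salary) = 440000
COUNT = 5
ROUND(AVG, 2) = ROUND(440000 / 5, 2) = 88000.0

88000.0


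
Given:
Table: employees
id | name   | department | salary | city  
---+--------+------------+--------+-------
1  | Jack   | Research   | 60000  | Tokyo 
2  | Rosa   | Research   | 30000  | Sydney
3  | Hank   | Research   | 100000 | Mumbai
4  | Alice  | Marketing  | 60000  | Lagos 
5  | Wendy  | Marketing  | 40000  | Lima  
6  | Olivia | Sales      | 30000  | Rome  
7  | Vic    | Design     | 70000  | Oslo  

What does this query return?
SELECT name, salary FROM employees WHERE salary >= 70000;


Filtering: salary >= 70000
Matching: 2 rows

2 rows:
Hank, 100000
Vic, 70000


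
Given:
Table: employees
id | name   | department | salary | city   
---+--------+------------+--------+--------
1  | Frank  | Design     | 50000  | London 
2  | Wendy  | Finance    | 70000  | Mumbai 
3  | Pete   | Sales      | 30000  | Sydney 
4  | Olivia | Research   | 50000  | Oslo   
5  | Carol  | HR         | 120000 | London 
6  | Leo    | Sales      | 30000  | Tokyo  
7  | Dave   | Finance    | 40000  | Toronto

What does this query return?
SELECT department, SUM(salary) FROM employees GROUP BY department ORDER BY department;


Summing salary within each department:
  Design: 50000 = 50000
  Finance: 70000 + 40000 = 110000
  HR: 120000 = 120000
  Research: 50000 = 50000
  Sales: 30000 + 30000 = 60000


5 groups:
Design, 50000
Finance, 110000
HR, 120000
Research, 50000
Sales, 60000


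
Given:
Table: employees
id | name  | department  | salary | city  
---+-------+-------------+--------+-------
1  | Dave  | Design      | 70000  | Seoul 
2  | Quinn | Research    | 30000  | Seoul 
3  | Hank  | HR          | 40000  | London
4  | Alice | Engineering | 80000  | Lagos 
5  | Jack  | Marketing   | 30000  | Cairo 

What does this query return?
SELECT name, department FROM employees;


Projecting columns: name, department

5 rows:
Dave, Design
Quinn, Research
Hank, HR
Alice, Engineering
Jack, Marketing


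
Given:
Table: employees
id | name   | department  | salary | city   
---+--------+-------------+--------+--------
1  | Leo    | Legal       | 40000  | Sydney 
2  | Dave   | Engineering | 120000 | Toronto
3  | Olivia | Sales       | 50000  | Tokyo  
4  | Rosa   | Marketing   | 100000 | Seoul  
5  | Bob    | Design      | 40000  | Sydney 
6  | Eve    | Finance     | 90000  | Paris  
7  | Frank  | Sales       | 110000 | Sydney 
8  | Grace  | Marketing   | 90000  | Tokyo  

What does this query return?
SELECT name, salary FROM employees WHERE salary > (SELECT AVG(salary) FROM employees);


Subquery: AVG(salary) = 80000.0
Filtering: salary > 80000.0
  Dave (120000) -> MATCH
  Rosa (100000) -> MATCH
  Eve (90000) -> MATCH
  Frank (110000) -> MATCH
  Grace (90000) -> MATCH


5 rows:
Dave, 120000
Rosa, 100000
Eve, 90000
Frank, 110000
Grace, 90000


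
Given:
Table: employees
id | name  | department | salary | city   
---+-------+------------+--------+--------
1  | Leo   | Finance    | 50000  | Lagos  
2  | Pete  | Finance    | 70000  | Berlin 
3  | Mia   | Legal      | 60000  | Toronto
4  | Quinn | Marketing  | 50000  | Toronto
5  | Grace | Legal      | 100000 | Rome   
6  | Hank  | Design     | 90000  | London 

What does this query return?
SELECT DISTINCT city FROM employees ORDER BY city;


All 'city' values (row order): Lagos, Berlin, Toronto, Toronto, Rome, London
Removing duplicates leaves 5 unique value(s).

5 values:
Berlin
Lagos
London
Rome
Toronto


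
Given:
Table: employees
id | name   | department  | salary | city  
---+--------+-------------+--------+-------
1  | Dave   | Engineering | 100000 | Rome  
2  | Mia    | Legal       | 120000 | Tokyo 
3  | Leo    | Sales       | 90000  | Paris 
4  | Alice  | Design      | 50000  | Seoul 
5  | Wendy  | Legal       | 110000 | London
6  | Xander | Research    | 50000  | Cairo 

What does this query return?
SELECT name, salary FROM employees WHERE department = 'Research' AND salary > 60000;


Filtering: department = 'Research' AND salary > 60000
Matching: 0 rows

Empty result set (0 rows)


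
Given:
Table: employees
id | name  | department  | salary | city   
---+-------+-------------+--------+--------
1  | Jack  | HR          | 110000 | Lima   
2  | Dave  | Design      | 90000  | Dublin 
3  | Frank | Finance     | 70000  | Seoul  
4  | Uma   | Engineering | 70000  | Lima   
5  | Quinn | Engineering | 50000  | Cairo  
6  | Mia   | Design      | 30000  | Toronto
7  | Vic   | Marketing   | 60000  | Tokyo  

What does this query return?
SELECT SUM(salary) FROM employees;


SUM(salary) = 110000 + 90000 + 70000 + 70000 + 50000 + 30000 + 60000 = 480000

480000


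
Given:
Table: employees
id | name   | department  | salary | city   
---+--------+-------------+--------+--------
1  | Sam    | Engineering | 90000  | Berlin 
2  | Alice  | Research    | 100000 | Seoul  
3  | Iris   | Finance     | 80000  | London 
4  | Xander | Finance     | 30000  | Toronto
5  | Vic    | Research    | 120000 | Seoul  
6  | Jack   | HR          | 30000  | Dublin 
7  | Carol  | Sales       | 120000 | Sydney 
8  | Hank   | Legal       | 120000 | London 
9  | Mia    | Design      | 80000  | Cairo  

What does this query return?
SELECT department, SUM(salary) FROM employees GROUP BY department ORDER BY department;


Summing salary within each department:
  Design: 80000 = 80000
  Engineering: 90000 = 90000
  Finance: 80000 + 30000 = 110000
  HR: 30000 = 30000
  Legal: 120000 = 120000
  Research: 100000 + 120000 = 220000
  Sales: 120000 = 120000


7 groups:
Design, 80000
Engineering, 90000
Finance, 110000
HR, 30000
Legal, 120000
Research, 220000
Sales, 120000


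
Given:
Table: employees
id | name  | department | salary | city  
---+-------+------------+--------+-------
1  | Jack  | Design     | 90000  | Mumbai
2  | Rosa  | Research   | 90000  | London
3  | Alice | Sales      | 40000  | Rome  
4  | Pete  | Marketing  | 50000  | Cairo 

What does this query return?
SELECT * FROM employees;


SELECT * returns all 4 rows with all columns

4 rows:
1, Jack, Design, 90000, Mumbai
2, Rosa, Research, 90000, London
3, Alice, Sales, 40000, Rome
4, Pete, Marketing, 50000, Cairo


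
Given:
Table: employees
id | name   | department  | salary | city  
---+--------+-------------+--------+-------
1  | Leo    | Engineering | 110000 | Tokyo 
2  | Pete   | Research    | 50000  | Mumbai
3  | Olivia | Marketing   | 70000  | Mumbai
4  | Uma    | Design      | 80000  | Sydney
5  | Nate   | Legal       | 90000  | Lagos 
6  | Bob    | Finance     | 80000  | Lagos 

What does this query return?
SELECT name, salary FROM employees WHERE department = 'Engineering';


Filtering: department = 'Engineering'
Matching rows: 1

1 rows:
Leo, 110000


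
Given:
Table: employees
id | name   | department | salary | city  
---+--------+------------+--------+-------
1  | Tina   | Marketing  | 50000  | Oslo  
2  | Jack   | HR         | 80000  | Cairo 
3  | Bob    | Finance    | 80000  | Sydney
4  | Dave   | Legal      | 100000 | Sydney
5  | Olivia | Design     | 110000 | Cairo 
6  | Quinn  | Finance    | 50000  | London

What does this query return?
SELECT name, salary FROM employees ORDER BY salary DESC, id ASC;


Sorting by salary DESC, then id ASC for ties

6 rows:
Olivia, 110000
Dave, 100000
Jack, 80000
Bob, 80000
Tina, 50000
Quinn, 50000


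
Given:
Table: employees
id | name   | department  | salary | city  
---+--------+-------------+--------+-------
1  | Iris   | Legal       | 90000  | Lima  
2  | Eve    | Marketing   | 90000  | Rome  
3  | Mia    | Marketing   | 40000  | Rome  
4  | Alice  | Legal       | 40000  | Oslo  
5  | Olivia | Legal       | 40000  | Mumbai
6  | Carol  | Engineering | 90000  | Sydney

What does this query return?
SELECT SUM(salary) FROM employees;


SUM(salary) = 90000 + 90000 + 40000 + 40000 + 40000 + 90000 = 390000

390000


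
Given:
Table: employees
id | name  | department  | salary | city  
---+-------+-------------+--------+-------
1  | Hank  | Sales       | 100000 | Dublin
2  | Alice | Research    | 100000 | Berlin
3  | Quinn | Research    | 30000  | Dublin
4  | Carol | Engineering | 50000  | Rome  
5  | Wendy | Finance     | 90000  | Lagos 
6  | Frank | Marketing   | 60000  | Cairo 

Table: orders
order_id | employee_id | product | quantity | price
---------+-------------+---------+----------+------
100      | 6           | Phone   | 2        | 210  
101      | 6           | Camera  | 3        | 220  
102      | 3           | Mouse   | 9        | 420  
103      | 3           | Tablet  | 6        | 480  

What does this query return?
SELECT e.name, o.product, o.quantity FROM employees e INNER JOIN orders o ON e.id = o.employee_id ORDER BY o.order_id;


Joining employees.id = orders.employee_id:
  employee Frank (id=6) -> order Phone
  employee Frank (id=6) -> order Camera
  employee Quinn (id=3) -> order Mouse
  employee Quinn (id=3) -> order Tablet


4 rows:
Frank, Phone, 2
Frank, Camera, 3
Quinn, Mouse, 9
Quinn, Tablet, 6


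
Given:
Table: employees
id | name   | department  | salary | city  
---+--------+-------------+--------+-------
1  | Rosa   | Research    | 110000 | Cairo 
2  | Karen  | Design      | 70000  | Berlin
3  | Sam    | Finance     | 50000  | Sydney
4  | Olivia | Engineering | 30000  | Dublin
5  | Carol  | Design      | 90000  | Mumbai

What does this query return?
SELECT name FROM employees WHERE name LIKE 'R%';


LIKE 'R%' matches names starting with 'R'
Matching: 1

1 rows:
Rosa


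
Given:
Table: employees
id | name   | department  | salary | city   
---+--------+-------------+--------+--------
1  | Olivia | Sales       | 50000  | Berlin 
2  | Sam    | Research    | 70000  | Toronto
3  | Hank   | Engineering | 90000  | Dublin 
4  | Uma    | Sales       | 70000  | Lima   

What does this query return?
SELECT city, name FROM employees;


Projecting columns: city, name

4 rows:
Berlin, Olivia
Toronto, Sam
Dublin, Hank
Lima, Uma


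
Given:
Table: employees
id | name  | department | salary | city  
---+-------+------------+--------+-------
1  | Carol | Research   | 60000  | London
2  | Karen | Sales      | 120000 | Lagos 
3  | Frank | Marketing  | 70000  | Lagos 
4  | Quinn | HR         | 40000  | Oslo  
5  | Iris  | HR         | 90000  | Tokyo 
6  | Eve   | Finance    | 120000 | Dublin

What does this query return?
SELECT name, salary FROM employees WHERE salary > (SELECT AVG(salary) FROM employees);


Subquery: AVG(salary) = 83333.33
Filtering: salary > 83333.33
  Karen (120000) -> MATCH
  Iris (90000) -> MATCH
  Eve (120000) -> MATCH


3 rows:
Karen, 120000
Iris, 90000
Eve, 120000


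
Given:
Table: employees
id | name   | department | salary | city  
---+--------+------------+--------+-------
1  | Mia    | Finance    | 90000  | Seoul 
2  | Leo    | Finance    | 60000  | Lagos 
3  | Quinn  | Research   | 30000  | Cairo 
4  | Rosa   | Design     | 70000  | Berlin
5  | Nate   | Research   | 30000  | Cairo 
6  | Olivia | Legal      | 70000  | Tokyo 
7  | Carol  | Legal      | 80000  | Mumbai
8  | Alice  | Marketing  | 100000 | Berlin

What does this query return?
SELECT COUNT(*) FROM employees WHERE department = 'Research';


Counting rows where department = 'Research'
  Quinn -> MATCH
  Nate -> MATCH


2


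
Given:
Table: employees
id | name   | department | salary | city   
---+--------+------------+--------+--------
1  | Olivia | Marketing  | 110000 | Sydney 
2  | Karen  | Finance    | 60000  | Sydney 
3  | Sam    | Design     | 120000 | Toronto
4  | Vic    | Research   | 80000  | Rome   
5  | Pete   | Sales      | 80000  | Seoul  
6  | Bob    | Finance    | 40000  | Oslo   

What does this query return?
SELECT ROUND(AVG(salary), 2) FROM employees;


SUM(salary) = 490000
COUNT = 6
ROUND(AVG, 2) = ROUND(490000 / 6, 2) = 81666.67

81666.67


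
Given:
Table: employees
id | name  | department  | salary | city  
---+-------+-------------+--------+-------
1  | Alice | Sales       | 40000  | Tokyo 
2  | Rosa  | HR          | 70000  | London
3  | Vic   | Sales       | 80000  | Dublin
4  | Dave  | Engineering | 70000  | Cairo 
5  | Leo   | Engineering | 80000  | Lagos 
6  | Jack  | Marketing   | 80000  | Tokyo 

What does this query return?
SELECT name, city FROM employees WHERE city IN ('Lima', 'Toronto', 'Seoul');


Filtering: city IN ('Lima', 'Toronto', 'Seoul')
Matching: 0 rows

Empty result set (0 rows)


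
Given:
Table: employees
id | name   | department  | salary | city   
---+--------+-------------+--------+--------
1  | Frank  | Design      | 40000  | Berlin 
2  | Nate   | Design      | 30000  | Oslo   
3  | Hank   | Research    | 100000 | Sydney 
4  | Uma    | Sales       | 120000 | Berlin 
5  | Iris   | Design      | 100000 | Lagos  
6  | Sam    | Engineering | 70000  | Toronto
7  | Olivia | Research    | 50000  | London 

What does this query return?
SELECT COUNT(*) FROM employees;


COUNT(*) counts all rows

7


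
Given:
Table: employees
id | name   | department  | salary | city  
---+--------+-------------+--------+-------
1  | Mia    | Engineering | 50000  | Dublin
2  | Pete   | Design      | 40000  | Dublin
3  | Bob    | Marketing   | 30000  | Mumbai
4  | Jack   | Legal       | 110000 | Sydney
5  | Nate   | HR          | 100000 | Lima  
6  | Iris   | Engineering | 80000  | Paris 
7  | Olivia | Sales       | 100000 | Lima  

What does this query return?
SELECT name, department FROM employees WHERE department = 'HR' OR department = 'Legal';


Filtering: department = 'HR' OR 'Legal'
Matching: 2 rows

2 rows:
Jack, Legal
Nate, HR


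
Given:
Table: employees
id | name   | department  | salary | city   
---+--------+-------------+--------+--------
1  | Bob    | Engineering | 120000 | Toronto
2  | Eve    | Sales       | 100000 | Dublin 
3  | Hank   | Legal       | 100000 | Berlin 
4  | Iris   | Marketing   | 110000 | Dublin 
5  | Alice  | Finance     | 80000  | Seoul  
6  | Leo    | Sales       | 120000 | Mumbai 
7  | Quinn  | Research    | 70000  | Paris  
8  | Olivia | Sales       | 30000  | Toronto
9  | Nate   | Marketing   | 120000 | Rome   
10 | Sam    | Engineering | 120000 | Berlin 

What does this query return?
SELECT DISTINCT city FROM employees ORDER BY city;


All 'city' values (row order): Toronto, Dublin, Berlin, Dublin, Seoul, Mumbai, Paris, Toronto, Rome, Berlin
Removing duplicates leaves 7 unique value(s).

7 values:
Berlin
Dublin
Mumbai
Paris
Rome
Seoul
Toronto


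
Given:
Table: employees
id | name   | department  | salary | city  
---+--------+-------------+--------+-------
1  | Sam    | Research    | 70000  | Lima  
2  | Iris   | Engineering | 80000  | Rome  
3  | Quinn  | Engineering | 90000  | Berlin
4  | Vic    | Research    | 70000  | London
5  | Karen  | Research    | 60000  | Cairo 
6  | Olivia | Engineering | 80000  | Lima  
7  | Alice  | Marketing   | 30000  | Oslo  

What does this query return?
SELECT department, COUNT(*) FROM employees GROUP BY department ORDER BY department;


Assigning each row to its department group:
  Sam -> Research
  Iris -> Engineering
  Quinn -> Engineering
  Vic -> Research
  Karen -> Research
  Olivia -> Engineering
  Alice -> Marketing


3 groups:
Engineering, 3
Marketing, 1
Research, 3


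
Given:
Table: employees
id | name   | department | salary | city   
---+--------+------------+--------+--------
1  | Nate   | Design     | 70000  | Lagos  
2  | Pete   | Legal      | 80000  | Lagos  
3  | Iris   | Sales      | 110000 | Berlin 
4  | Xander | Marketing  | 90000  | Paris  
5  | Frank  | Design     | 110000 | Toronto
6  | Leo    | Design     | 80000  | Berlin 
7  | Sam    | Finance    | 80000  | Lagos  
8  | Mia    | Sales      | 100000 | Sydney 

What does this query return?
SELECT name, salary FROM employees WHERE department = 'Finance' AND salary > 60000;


Filtering: department = 'Finance' AND salary > 60000
Matching: 1 rows

1 rows:
Sam, 80000


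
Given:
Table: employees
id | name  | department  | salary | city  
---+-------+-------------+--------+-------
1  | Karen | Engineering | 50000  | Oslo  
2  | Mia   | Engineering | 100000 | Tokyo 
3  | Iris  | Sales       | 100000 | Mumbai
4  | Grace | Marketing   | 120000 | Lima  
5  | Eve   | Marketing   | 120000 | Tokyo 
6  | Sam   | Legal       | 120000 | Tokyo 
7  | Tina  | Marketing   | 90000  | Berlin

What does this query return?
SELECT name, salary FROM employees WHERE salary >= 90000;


Filtering: salary >= 90000
Matching: 6 rows

6 rows:
Mia, 100000
Iris, 100000
Grace, 120000
Eve, 120000
Sam, 120000
Tina, 90000


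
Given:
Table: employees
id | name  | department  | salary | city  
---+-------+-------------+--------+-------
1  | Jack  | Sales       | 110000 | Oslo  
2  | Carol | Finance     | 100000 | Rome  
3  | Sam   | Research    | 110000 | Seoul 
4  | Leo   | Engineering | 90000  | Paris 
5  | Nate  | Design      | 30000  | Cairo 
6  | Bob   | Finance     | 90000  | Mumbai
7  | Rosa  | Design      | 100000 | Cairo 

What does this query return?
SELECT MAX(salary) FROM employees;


Salaries: 110000, 100000, 110000, 90000, 30000, 90000, 100000
MAX = 110000

110000


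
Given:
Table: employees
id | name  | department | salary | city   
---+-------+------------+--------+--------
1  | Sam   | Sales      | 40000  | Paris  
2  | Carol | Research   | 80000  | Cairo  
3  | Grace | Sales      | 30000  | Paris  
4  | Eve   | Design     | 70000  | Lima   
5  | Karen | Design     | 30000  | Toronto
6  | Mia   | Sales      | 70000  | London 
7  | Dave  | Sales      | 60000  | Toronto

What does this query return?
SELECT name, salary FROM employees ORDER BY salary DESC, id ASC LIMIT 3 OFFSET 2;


Sort by salary DESC (id ASC tiebreak), then skip 2 and take 3
Rows 3 through 5

3 rows:
Mia, 70000
Dave, 60000
Sam, 40000


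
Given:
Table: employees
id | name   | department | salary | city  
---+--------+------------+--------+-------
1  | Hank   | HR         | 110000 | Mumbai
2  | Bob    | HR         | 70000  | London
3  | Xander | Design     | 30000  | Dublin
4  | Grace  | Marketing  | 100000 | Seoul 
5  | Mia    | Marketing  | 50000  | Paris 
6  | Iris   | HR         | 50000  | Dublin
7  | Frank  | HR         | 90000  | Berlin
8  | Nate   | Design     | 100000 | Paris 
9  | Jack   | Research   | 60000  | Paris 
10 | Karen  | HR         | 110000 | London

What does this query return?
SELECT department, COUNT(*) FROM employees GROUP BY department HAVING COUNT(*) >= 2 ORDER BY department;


Groups with count >= 2:
  Design: 2 -> PASS
  HR: 5 -> PASS
  Marketing: 2 -> PASS
  Research: 1 -> filtered out


3 groups:
Design, 2
HR, 5
Marketing, 2


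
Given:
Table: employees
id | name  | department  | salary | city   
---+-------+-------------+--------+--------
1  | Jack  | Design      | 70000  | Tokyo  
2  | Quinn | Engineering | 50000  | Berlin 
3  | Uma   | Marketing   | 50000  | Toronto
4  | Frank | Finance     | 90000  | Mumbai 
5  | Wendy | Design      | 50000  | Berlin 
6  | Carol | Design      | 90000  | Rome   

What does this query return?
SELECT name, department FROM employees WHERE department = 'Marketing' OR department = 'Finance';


Filtering: department = 'Marketing' OR 'Finance'
Matching: 2 rows

2 rows:
Uma, Marketing
Frank, Finance


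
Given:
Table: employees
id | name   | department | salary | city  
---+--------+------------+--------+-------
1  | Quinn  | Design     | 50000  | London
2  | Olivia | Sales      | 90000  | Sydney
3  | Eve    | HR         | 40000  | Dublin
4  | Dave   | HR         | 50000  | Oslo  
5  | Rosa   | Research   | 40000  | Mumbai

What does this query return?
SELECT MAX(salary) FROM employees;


Salaries: 50000, 90000, 40000, 50000, 40000
MAX = 90000

90000


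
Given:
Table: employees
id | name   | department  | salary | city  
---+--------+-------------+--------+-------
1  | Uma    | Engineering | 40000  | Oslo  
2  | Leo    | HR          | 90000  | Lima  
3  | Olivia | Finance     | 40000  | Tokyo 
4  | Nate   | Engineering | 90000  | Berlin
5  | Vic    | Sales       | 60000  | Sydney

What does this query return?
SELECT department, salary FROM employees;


Projecting columns: department, salary

5 rows:
Engineering, 40000
HR, 90000
Finance, 40000
Engineering, 90000
Sales, 60000


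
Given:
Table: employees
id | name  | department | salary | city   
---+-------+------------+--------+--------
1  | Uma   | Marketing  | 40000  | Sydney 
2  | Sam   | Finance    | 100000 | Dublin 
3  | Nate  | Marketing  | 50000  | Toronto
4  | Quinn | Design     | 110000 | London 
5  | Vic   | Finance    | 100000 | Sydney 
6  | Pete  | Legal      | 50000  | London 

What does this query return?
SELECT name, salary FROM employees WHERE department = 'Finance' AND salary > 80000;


Filtering: department = 'Finance' AND salary > 80000
Matching: 2 rows

2 rows:
Sam, 100000
Vic, 100000


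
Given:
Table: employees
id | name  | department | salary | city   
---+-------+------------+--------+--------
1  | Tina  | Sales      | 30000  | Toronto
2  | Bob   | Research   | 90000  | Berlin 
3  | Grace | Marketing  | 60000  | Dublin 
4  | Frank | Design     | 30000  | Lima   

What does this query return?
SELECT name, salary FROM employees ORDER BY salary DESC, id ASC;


Sorting by salary DESC, then id ASC for ties

4 rows:
Bob, 90000
Grace, 60000
Tina, 30000
Frank, 30000


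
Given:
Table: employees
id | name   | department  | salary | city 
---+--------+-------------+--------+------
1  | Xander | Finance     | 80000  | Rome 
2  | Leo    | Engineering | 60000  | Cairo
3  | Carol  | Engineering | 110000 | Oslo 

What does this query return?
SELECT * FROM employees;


SELECT * returns all 3 rows with all columns

3 rows:
1, Xander, Finance, 80000, Rome
2, Leo, Engineering, 60000, Cairo
3, Carol, Engineering, 110000, Oslo


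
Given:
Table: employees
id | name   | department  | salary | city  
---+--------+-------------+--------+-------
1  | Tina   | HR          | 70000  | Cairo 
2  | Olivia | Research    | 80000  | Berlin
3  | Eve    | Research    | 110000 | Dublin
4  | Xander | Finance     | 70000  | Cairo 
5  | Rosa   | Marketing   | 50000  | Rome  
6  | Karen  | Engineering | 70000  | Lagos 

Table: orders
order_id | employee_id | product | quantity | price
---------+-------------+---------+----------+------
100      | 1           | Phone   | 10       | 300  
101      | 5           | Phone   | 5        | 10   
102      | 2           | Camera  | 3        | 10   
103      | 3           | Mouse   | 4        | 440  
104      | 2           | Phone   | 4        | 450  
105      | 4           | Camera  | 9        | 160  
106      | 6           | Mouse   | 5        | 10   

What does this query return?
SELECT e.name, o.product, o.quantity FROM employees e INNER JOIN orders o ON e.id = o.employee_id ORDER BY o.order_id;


Joining employees.id = orders.employee_id:
  employee Tina (id=1) -> order Phone
  employee Rosa (id=5) -> order Phone
  employee Olivia (id=2) -> order Camera
  employee Eve (id=3) -> order Mouse
  employee Olivia (id=2) -> order Phone
  employee Xander (id=4) -> order Camera
  employee Karen (id=6) -> order Mouse


7 rows:
Tina, Phone, 10
Rosa, Phone, 5
Olivia, Camera, 3
Eve, Mouse, 4
Olivia, Phone, 4
Xander, Camera, 9
Karen, Mouse, 5


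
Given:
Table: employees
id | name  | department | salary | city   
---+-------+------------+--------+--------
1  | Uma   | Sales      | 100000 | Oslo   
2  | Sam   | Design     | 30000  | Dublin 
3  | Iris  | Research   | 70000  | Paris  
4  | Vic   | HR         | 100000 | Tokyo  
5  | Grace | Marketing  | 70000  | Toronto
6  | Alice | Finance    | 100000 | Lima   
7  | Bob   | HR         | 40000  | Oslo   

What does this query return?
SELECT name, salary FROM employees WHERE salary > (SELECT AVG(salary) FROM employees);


Subquery: AVG(salary) = 72857.14
Filtering: salary > 72857.14
  Uma (100000) -> MATCH
  Vic (100000) -> MATCH
  Alice (100000) -> MATCH


3 rows:
Uma, 100000
Vic, 100000
Alice, 100000


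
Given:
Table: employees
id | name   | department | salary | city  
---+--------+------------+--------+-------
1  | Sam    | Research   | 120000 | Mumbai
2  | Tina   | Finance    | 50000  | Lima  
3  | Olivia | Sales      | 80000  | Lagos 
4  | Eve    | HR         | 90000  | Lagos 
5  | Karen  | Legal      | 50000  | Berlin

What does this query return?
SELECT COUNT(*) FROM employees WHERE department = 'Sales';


Counting rows where department = 'Sales'
  Olivia -> MATCH


1


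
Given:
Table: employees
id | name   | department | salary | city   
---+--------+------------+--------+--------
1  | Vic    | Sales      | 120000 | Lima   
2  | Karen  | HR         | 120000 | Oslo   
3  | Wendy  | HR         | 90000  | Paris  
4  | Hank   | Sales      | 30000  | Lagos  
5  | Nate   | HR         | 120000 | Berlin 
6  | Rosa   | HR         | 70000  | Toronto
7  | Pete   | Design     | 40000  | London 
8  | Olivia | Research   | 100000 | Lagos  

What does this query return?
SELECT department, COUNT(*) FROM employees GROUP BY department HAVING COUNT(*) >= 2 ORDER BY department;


Groups with count >= 2:
  HR: 4 -> PASS
  Sales: 2 -> PASS
  Design: 1 -> filtered out
  Research: 1 -> filtered out


2 groups:
HR, 4
Sales, 2


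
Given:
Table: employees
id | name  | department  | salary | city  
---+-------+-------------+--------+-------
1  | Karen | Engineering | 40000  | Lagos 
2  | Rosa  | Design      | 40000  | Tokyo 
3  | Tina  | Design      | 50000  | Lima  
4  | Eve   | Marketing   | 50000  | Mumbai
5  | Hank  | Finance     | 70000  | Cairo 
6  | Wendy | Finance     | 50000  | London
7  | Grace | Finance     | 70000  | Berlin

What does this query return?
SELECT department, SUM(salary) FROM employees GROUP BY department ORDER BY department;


Summing salary within each department:
  Design: 40000 + 50000 = 90000
  Engineering: 40000 = 40000
  Finance: 70000 + 50000 + 70000 = 190000
  Marketing: 50000 = 50000


4 groups:
Design, 90000
Engineering, 40000
Finance, 190000
Marketing, 50000


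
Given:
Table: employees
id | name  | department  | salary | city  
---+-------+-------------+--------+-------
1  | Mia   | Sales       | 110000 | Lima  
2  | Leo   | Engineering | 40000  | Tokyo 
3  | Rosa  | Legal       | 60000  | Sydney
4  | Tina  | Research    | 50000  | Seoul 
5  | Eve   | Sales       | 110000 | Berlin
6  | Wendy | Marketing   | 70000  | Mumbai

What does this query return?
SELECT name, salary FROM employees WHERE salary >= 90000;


Filtering: salary >= 90000
Matching: 2 rows

2 rows:
Mia, 110000
Eve, 110000


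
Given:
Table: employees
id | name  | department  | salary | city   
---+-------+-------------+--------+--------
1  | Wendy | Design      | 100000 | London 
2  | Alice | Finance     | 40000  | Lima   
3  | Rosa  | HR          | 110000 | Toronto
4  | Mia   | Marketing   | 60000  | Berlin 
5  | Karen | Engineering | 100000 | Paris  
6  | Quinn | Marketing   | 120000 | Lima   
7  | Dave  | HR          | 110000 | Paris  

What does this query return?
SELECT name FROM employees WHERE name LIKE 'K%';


LIKE 'K%' matches names starting with 'K'
Matching: 1

1 rows:
Karen


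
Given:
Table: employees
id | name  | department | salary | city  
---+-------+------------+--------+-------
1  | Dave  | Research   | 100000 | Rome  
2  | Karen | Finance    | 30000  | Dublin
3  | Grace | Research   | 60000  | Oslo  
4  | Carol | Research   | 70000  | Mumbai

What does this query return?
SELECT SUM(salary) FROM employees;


SUM(salary) = 100000 + 30000 + 60000 + 70000 = 260000

260000


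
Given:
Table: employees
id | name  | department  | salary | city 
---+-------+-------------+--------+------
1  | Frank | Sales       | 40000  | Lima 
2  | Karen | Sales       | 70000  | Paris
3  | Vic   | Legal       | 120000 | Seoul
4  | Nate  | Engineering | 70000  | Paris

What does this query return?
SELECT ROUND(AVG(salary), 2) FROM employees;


SUM(salary) = 300000
COUNT = 4
ROUND(AVG, 2) = ROUND(300000 / 4, 2) = 75000.0

75000.0


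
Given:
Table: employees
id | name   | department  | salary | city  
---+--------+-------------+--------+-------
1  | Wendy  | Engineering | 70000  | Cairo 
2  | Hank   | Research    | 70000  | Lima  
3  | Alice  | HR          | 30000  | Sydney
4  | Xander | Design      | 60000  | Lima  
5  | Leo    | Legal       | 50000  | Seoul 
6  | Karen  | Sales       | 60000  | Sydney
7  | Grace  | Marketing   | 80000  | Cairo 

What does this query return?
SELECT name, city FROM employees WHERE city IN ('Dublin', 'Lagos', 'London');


Filtering: city IN ('Dublin', 'Lagos', 'London')
Matching: 0 rows

Empty result set (0 rows)


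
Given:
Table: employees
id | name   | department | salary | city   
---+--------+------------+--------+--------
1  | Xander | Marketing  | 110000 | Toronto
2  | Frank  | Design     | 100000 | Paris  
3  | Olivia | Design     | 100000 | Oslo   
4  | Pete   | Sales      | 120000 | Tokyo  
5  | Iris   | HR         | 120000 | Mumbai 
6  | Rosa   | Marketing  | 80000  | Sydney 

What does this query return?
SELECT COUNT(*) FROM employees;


COUNT(*) counts all rows

6


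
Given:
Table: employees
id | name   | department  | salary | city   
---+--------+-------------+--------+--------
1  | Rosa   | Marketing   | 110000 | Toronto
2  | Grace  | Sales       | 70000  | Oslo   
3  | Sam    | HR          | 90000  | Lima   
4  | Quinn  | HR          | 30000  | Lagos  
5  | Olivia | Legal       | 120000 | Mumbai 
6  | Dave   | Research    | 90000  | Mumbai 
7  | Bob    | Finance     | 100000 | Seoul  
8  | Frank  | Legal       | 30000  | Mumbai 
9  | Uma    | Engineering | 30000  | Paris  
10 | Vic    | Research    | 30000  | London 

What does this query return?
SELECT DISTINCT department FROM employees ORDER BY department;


All 'department' values (row order): Marketing, Sales, HR, HR, Legal, Research, Finance, Legal, Engineering, Research
Removing duplicates leaves 7 unique value(s).

7 values:
Engineering
Finance
HR
Legal
Marketing
Research
Sales


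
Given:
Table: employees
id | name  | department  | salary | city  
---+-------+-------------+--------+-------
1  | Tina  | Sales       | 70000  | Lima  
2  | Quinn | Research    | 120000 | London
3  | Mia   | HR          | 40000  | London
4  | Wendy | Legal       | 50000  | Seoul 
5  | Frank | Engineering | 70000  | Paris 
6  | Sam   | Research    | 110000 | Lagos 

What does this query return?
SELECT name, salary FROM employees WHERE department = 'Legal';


Filtering: department = 'Legal'
Matching rows: 1

1 rows:
Wendy, 50000


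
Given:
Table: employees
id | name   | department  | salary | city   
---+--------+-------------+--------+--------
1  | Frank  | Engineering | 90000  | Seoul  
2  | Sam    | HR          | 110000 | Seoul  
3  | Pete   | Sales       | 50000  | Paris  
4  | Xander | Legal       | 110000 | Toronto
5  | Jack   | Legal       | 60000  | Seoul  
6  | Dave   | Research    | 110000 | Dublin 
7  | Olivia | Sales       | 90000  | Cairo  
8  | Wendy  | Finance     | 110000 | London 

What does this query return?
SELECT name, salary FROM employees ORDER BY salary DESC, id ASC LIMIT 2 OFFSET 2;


Sort by salary DESC (id ASC tiebreak), then skip 2 and take 2
Rows 3 through 4

2 rows:
Dave, 110000
Wendy, 110000


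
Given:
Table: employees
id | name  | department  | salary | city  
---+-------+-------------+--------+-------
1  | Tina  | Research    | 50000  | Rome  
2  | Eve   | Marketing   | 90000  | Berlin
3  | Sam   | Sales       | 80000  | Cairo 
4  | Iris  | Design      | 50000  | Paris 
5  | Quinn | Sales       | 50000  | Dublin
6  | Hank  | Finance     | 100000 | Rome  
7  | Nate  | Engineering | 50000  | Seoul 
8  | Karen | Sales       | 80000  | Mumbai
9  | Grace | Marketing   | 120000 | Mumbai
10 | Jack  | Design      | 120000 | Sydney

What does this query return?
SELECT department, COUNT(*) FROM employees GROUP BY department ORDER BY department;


Assigning each row to its department group:
  Tina -> Research
  Eve -> Marketing
  Sam -> Sales
  Iris -> Design
  Quinn -> Sales
  Hank -> Finance
  Nate -> Engineering
  Karen -> Sales
  Grace -> Marketing
  Jack -> Design


6 groups:
Design, 2
Engineering, 1
Finance, 1
Marketing, 2
Research, 1
Sales, 3


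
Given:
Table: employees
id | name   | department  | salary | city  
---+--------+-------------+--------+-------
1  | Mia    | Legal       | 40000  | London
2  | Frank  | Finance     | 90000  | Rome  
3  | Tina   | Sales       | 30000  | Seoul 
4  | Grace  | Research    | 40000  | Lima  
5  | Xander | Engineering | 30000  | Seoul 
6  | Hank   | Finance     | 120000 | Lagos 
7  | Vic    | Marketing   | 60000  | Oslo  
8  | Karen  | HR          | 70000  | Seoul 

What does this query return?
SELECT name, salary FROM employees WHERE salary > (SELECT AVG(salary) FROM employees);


Subquery: AVG(salary) = 60000.0
Filtering: salary > 60000.0
  Frank (90000) -> MATCH
  Hank (120000) -> MATCH
  Karen (70000) -> MATCH


3 rows:
Frank, 90000
Hank, 120000
Karen, 70000


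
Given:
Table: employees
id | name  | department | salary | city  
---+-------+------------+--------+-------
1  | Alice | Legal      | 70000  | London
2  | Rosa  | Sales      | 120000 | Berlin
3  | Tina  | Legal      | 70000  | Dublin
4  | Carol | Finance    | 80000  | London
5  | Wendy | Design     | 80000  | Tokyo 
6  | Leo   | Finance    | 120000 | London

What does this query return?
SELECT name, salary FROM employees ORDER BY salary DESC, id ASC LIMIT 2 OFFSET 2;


Sort by salary DESC (id ASC tiebreak), then skip 2 and take 2
Rows 3 through 4

2 rows:
Carol, 80000
Wendy, 80000


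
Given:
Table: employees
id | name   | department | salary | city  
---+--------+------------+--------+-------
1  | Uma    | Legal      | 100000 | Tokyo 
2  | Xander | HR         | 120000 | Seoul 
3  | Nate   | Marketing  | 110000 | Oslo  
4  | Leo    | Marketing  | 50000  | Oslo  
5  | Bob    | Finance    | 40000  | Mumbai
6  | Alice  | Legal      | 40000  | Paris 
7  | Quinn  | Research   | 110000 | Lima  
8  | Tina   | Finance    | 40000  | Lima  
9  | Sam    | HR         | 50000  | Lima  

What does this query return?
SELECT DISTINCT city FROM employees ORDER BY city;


All 'city' values (row order): Tokyo, Seoul, Oslo, Oslo, Mumbai, Paris, Lima, Lima, Lima
Removing duplicates leaves 6 unique value(s).

6 values:
Lima
Mumbai
Oslo
Paris
Seoul
Tokyo


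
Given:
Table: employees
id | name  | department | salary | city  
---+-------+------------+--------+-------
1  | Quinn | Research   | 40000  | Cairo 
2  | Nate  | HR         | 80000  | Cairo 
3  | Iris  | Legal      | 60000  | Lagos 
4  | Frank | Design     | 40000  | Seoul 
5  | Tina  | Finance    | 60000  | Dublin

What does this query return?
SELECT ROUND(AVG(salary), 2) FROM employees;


SUM(salary) = 280000
COUNT = 5
ROUND(AVG, 2) = ROUND(280000 / 5, 2) = 56000.0

56000.0


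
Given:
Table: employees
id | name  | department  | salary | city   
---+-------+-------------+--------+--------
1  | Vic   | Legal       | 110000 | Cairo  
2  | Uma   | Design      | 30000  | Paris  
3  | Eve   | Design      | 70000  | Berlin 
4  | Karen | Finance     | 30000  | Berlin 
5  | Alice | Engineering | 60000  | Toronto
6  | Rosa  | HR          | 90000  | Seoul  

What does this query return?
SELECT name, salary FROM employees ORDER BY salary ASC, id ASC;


Sorting by salary ASC, then id ASC for ties

6 rows:
Uma, 30000
Karen, 30000
Alice, 60000
Eve, 70000
Rosa, 90000
Vic, 110000


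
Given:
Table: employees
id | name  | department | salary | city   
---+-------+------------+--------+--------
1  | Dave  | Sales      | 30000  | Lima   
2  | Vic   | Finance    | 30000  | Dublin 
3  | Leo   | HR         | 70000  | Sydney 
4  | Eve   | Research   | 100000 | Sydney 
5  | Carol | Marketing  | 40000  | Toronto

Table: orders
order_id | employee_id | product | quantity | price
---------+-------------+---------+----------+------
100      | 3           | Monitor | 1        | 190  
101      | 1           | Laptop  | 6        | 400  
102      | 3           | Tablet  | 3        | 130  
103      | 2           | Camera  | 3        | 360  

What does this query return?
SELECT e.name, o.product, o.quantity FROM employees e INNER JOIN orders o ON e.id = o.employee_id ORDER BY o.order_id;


Joining employees.id = orders.employee_id:
  employee Leo (id=3) -> order Monitor
  employee Dave (id=1) -> order Laptop
  employee Leo (id=3) -> order Tablet
  employee Vic (id=2) -> order Camera


4 rows:
Leo, Monitor, 1
Dave, Laptop, 6
Leo, Tablet, 3
Vic, Camera, 3


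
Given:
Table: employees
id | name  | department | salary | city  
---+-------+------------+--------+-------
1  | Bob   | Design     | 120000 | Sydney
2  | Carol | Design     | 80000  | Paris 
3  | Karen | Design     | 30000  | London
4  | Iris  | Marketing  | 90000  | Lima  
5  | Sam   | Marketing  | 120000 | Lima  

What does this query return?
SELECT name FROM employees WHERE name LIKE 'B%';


LIKE 'B%' matches names starting with 'B'
Matching: 1

1 rows:
Bob


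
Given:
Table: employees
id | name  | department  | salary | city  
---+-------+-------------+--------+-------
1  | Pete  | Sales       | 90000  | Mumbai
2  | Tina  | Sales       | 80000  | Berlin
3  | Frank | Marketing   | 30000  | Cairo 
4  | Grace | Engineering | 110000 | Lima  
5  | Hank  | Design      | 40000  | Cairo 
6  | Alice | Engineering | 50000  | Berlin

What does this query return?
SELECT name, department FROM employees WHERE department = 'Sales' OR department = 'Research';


Filtering: department = 'Sales' OR 'Research'
Matching: 2 rows

2 rows:
Pete, Sales
Tina, Sales


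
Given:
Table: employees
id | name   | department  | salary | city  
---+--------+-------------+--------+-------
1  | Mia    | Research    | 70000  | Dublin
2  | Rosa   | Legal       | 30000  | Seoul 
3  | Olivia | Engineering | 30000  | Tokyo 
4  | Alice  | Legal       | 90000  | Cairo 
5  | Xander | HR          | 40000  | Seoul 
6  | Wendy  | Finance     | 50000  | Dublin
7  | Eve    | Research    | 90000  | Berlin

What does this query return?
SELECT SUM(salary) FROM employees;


SUM(salary) = 70000 + 30000 + 30000 + 90000 + 40000 + 50000 + 90000 = 400000

400000


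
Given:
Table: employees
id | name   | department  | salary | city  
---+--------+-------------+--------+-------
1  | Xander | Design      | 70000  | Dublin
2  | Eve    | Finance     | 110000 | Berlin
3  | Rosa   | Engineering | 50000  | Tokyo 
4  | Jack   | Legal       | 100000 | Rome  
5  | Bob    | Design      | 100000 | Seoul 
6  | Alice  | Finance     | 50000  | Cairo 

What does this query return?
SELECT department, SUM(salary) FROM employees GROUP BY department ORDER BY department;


Summing salary within each department:
  Design: 70000 + 100000 = 170000
  Engineering: 50000 = 50000
  Finance: 110000 + 50000 = 160000
  Legal: 100000 = 100000


4 groups:
Design, 170000
Engineering, 50000
Finance, 160000
Legal, 100000


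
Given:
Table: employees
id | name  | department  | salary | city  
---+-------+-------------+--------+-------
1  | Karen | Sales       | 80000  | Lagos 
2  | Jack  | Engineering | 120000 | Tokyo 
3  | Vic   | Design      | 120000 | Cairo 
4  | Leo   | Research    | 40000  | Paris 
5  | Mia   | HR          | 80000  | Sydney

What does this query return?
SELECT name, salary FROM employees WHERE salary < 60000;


Filtering: salary < 60000
Matching: 1 rows

1 rows:
Leo, 40000


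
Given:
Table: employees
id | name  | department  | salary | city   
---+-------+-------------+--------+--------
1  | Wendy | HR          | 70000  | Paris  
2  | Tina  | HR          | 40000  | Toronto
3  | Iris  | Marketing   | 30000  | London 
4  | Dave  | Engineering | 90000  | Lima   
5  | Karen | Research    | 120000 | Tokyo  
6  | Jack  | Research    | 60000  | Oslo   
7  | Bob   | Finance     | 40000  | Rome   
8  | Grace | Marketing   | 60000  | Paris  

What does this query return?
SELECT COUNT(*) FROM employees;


COUNT(*) counts all rows

8


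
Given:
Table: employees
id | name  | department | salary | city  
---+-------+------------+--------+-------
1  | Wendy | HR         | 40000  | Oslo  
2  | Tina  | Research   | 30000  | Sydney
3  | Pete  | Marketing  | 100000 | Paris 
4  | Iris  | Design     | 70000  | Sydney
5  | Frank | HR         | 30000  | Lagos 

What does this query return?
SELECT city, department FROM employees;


Projecting columns: city, department

5 rows:
Oslo, HR
Sydney, Research
Paris, Marketing
Sydney, Design
Lagos, HR
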